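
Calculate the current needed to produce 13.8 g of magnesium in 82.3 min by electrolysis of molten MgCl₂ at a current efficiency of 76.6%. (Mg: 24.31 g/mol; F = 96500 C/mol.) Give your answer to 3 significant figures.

n(Mg) = 13.8 / 24.31 = 0.5677 mol
Mg²⁺ + 2e⁻ → Mg, so n(e⁻) = 2 × 0.5677 = 1.135 mol
Q = 1.135 × 96500 / 0.766 = 1.430×10^5 C
I = Q / t = 1.430×10^5 / 4938 s = 29.0 A

29.0 A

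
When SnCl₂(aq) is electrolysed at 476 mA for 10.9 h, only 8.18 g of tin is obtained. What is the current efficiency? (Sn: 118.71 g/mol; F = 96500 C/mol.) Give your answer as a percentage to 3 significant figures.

Q = 0.476 × 39240 = 18680 C
n(e⁻) = 18680 / 96500 = 0.1936 mol
Sn²⁺ + 2e⁻ → Sn, so theoretical n(Sn) = 0.09680 mol → 11.49 g
Efficiency = 8.18 / 11.49 = 0.7119 = 71.2%

71.2%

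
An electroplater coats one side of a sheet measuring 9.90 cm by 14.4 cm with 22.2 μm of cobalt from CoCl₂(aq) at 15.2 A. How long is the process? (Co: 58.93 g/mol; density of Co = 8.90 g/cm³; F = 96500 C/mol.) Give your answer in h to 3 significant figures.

Plated area = 9.90 × 14.4 = 142.6 cm²
Volume = 142.6 × 22.2×10⁻⁴ cm = 0.3166 cm³
m(Co) = 0.3166 × 8.90 = 2.818 g
n(Co) = 2.818 / 58.93 = 0.04782 mol; n(e⁻) = 2 × 0.04782 = 0.09564 mol
Q = 0.09564 × 96500 = 9229 C
t = 9229 / 15.2 = 607.2 s = 0.169 h

0.169 h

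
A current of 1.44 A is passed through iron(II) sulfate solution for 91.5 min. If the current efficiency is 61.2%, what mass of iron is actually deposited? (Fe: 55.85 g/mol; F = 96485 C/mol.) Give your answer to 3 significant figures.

1.40 g

Q = 1.44 × 5490 = 7906 C
n(e⁻) = 7906 / 96485 = 0.08194 mol
Fe²⁺ + 2e⁻ → Fe, so theoretical m(Fe) = 0.04097 × 55.85 = 2.288 g
Actual mass = 61.2% × 2.288 = 1.40 g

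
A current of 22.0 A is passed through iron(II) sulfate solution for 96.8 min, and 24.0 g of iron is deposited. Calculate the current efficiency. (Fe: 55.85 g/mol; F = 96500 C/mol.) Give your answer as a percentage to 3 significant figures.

Q = 22.0 × 5808 = 1.278×10^5 C
n(e⁻) = 1.278×10^5 / 96500 = 1.324 mol
Fe²⁺ + 2e⁻ → Fe, so theoretical n(Fe) = 0.6620 mol → 36.97 g
Efficiency = 24.0 / 36.97 = 0.6492 = 64.9%

64.9%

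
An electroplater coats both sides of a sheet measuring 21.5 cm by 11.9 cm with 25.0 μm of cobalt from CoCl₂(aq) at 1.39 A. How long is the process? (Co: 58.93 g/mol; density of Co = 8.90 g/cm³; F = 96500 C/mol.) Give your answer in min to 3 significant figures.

447 min

Plated area = 2 × 21.5 × 11.9 = 511.7 cm²
Volume = 511.7 × 25.0×10⁻⁴ cm = 1.279 cm³
m(Co) = 1.279 × 8.90 = 11.38 g
n(Co) = 11.38 / 58.93 = 0.1931 mol; n(e⁻) = 2 × 0.1931 = 0.3862 mol
Q = 0.3862 × 96500 = 37270 C
t = 37270 / 1.39 = 26810 s = 447 min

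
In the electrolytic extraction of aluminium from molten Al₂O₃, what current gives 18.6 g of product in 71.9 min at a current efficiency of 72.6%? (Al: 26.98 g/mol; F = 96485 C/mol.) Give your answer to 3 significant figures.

63.7 A

n(Al) = 18.6 / 26.98 = 0.6894 mol
Al³⁺ + 3e⁻ → Al, so n(e⁻) = 3 × 0.6894 = 2.068 mol
Q = 2.068 × 96485 / 0.726 = 2.748×10^5 C
I = Q / t = 2.748×10^5 / 4314 s = 63.7 A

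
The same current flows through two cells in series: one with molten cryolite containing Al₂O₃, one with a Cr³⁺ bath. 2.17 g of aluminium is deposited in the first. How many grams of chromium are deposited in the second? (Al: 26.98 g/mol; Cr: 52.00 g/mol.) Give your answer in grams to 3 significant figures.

n(Al) = 2.17 / 26.98 = 0.08043 mol
Al³⁺ + 3e⁻ → Al, so n(e⁻) = 3 × 0.08043 = 0.2413 mol
The cells are in series, so the same charge (and hence the same n(e⁻) = 0.2413 mol) passes through both.
Cr³⁺ + 3e⁻ → Cr, so n(Cr) = 0.2413 / 3 = 0.08043 mol
m(Cr) = 0.08043 × 52.00 = 4.18 g

4.18 g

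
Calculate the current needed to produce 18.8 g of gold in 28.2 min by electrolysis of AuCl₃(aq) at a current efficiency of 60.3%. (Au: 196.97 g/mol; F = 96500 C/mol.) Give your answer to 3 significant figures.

n(Au) = 18.8 / 196.97 = 0.09545 mol
Au³⁺ + 3e⁻ → Au, so n(e⁻) = 3 × 0.09545 = 0.2864 mol
Q = 0.2864 × 96500 / 0.603 = 45830 C
I = Q / t = 45830 / 1692 s = 27.1 A

27.1 A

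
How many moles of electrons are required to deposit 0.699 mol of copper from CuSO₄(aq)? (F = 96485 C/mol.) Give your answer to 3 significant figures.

1.40 mol

Cu²⁺ + 2e⁻ → Cu, so n(e⁻) = 2 × 0.699 = 1.398 mol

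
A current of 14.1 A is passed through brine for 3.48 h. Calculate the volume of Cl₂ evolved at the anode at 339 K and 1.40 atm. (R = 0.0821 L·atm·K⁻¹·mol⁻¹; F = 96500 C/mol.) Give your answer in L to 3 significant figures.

Q = It = 14.1 × 12528 = 1.766×10^5 C
n(e⁻) = Q/F = 1.766×10^5/96500 = 1.830 mol
2Cl⁻ → Cl₂ + 2e⁻, so n(Cl₂) = 1.830 / 2 = 0.9150 mol
V = nRT/P = 0.9150 × 0.0821 × 339 / 1.40 = 18.19 L

18.2 L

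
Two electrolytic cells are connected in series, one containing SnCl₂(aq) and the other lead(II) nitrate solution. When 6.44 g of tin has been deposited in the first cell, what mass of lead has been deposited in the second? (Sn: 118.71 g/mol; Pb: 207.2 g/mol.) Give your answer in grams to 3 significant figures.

11.2 g

n(Sn) = 6.44 / 118.71 = 0.05425 mol
Sn²⁺ + 2e⁻ → Sn, so n(e⁻) = 2 × 0.05425 = 0.1085 mol
In series, the same 0.1085 mol of electrons flows through the second cell.
Pb²⁺ + 2e⁻ → Pb, so n(Pb) = 0.1085 / 2 = 0.05425 mol
m(Pb) = 0.05425 × 207.2 = 11.2 g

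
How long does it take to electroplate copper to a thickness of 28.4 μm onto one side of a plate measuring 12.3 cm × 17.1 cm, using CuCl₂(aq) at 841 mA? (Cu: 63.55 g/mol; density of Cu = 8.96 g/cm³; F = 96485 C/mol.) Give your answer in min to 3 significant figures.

Plated area = 12.3 × 17.1 = 210.3 cm²
Volume = 210.3 × 28.4×10⁻⁴ cm = 0.5973 cm³
m(Cu) = 0.5973 × 8.96 = 5.352 g
n(Cu) = 5.352 / 63.55 = 0.08422 mol; n(e⁻) = 2 × 0.08422 = 0.1684 mol
Q = 0.1684 × 96485 = 16250 C
t = 16250 / 0.841 = 19320 s = 322 min

322 min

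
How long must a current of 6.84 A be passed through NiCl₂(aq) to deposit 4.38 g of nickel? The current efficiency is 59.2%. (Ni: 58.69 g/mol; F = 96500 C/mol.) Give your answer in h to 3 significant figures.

0.988 h

n(Ni) = 4.38 / 58.69 = 0.07463 mol
Ni²⁺ + 2e⁻ → Ni, so n(e⁻) = 2 × 0.07463 = 0.1493 mol
Q = 0.1493 × 96500 / 0.592 = 24340 C
t = Q / I = 24340 / 6.84 = 3558 s = 0.988 h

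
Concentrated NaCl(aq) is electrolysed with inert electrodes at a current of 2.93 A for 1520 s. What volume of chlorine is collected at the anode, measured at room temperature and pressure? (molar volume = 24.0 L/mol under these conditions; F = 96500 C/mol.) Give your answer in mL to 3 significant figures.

Charge passed = 2.93 × 1520 = 4454 C
n(e⁻) = Q/F = 4454/96500 = 0.04616 mol
2Cl⁻ → Cl₂ + 2e⁻, so n(Cl₂) = 0.04616 / 2 = 0.02308 mol
V = 0.02308 × 24.0 = 0.5539 L
= 554 mL

554 mL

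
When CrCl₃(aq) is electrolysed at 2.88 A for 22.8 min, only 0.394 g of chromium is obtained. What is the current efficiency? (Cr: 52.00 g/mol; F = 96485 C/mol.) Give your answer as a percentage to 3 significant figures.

Q = 2.88 × 1368 = 3940 C
n(e⁻) = 3940 / 96485 = 0.04084 mol
Cr³⁺ + 3e⁻ → Cr, so theoretical n(Cr) = 0.01361 mol → 0.7077 g
Efficiency = 0.394 / 0.7077 = 0.5567 = 55.7%

55.7%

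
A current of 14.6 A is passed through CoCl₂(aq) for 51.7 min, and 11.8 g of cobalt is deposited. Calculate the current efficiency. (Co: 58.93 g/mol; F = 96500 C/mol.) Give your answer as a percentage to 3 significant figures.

85.3%

Q = 14.6 × 3102 = 45290 C
n(e⁻) = 45290 / 96500 = 0.4693 mol
Co²⁺ + 2e⁻ → Co, so theoretical n(Co) = 0.2347 mol → 13.83 g
Efficiency = 11.8 / 13.83 = 0.8532 = 85.3%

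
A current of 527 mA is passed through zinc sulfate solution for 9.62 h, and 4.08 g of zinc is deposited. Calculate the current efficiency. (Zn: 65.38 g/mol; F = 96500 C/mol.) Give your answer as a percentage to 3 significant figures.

66.0%

Q = 0.527 × 34632 = 18250 C
n(e⁻) = 18250 / 96500 = 0.1891 mol
Zn²⁺ + 2e⁻ → Zn, so theoretical n(Zn) = 0.09455 mol → 6.182 g
Efficiency = 4.08 / 6.182 = 0.6600 = 66.0%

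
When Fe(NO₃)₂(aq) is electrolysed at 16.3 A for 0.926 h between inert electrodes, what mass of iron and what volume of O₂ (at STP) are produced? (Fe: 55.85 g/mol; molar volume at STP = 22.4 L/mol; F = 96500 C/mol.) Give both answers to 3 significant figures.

15.7 g Fe; 3.15 L O₂

Q = 16.3 × 3333.6 = 54340 C; n(e⁻) = 54340 / 96500 = 0.5631 mol
Cathode: Fe²⁺ + 2e⁻ → Fe → n(Fe) = 0.5631/2 = 0.2816 mol → 15.7 g
Anode: 2H₂O → O₂ + 4H⁺ + 4e⁻ → n(O₂) = 0.5631/4 = 0.1408 mol → 3.15 L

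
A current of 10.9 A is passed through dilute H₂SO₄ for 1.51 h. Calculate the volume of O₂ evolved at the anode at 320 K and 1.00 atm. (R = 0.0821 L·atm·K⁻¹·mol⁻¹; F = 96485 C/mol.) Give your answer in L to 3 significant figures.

4.03 L

Q = 10.9 A × 5436 s = 59250 C
n(e⁻) = Q/F = 59250/96485 = 0.6141 mol
2H₂O → O₂ + 4H⁺ + 4e⁻, so n(O₂) = 0.6141 / 4 = 0.1535 mol
V = nRT/P = 0.1535 × 0.0821 × 320 / 1.00 = 4.033 L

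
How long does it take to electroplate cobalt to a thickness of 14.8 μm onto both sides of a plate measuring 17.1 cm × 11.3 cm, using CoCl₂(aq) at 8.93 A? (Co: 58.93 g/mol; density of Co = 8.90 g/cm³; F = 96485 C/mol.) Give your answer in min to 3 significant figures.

31.1 min

Plated area = 2 × 17.1 × 11.3 = 386.5 cm²
Volume = 386.5 × 14.8×10⁻⁴ cm = 0.5720 cm³
m(Co) = 0.5720 × 8.90 = 5.091 g
n(Co) = 5.091 / 58.93 = 0.08639 mol; n(e⁻) = 2 × 0.08639 = 0.1728 mol
Q = 0.1728 × 96485 = 16670 C
t = 16670 / 8.93 = 1867 s = 31.1 min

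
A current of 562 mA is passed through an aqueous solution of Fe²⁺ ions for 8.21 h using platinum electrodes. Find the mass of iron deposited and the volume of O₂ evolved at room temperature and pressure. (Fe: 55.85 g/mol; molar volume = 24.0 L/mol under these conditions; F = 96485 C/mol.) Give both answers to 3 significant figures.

4.81 g Fe; 1.03 L O₂

Q = 0.562 × 29556 = 16610 C; n(e⁻) = 16610 / 96485 = 0.1722 mol
Cathode: Fe²⁺ + 2e⁻ → Fe → n(Fe) = 0.1722/2 = 0.08610 mol → 4.81 g
Anode: 2H₂O → O₂ + 4H⁺ + 4e⁻ → n(O₂) = 0.1722/4 = 0.04305 mol → 1.03 L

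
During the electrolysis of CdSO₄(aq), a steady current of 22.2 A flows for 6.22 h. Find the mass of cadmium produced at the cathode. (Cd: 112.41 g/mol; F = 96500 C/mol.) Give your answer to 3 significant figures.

290 g

Charge passed = 22.2 × 22392 = 4.971×10^5 C
Moles of electrons = 4.971×10^5 / 96500 = 5.151 mol
Cd²⁺ + 2e⁻ → Cd, so n(Cd) = 5.151 / 2 = 2.576 mol
m = 2.576 × 112.41 = 290 g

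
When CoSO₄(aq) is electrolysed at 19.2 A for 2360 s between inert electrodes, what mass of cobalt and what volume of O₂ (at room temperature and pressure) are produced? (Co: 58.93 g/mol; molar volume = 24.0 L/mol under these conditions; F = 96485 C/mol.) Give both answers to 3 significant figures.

Q = 19.2 × 2360 = 45310 C; n(e⁻) = 45310 / 96485 = 0.4696 mol
Cathode: Co²⁺ + 2e⁻ → Co → n(Co) = 0.4696/2 = 0.2348 mol → 13.8 g
Anode: 2H₂O → O₂ + 4H⁺ + 4e⁻ → n(O₂) = 0.4696/4 = 0.1174 mol → 2.82 L

13.8 g Co; 2.82 L O₂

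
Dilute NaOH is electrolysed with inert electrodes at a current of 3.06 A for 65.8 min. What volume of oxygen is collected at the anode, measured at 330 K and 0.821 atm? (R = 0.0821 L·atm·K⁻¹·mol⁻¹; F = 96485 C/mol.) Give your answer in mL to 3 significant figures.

Charge passed = 3.06 × 3948 = 12080 C
n(e⁻) = 12080 / 96485 = 0.1252 mol
2H₂O → O₂ + 4H⁺ + 4e⁻, so n(O₂) = 0.1252 / 4 = 0.03130 mol
V = nRT/P = 0.03130 × 0.0821 × 330 / 0.821 = 1.033 L
= 1030 mL

1030 mL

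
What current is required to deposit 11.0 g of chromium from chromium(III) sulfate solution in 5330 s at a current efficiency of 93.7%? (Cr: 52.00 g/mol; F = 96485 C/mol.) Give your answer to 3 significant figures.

n(Cr) = 11.0 / 52.00 = 0.2115 mol
Cr³⁺ + 3e⁻ → Cr, so n(e⁻) = 3 × 0.2115 = 0.6345 mol
Q = 0.6345 × 96485 / 0.937 = 65340 C
I = Q / t = 65340 / 5330 s = 12.3 A

12.3 A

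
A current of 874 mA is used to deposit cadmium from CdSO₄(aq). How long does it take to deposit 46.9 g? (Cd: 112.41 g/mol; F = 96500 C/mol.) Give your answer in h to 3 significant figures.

25.6 h

n(Cd) = 46.9 / 112.41 = 0.4172 mol
Cd²⁺ + 2e⁻ → Cd, so n(e⁻) = 2 × 0.4172 = 0.8344 mol
Q = 0.8344 × 96500 = 80520 C
t = Q / I = 80520 / 0.874 = 92130 s = 25.6 h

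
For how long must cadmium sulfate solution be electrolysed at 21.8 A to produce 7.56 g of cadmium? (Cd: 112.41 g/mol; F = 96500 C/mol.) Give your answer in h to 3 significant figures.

0.165 h

n(Cd) = 7.56 / 112.41 = 0.06725 mol
Cd²⁺ + 2e⁻ → Cd, so n(e⁻) = 2 × 0.06725 = 0.1345 mol
Q = 0.1345 × 96500 = 12980 C
t = Q / I = 12980 / 21.8 = 595.4 s = 0.165 h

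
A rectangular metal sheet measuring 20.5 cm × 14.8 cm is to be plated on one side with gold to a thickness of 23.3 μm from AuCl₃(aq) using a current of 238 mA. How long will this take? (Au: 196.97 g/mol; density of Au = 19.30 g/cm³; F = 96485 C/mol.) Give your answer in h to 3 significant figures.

Plated area = 20.5 × 14.8 = 303.4 cm²
Volume = 303.4 × 23.3×10⁻⁴ cm = 0.7069 cm³
m(Au) = 0.7069 × 19.30 = 13.64 g
n(Au) = 13.64 / 196.97 = 0.06925 mol; n(e⁻) = 3 × 0.06925 = 0.2078 mol
Q = 0.2078 × 96485 = 20050 C
t = 20050 / 0.238 = 84240 s = 23.4 h

23.4 h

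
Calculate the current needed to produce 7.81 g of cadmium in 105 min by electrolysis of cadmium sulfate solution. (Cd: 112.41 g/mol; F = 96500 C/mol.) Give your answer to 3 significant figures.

n(Cd) = 7.81 / 112.41 = 0.06948 mol
Cd²⁺ + 2e⁻ → Cd, so n(e⁻) = 2 × 0.06948 = 0.1390 mol
Q = 0.1390 × 96500 = 13410 C
I = Q / t = 13410 / 6300 s = 2.13 A

2.13 A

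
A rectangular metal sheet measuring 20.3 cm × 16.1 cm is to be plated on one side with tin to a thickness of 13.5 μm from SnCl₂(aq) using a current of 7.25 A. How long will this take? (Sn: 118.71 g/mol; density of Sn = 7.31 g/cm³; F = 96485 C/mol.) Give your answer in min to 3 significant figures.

12.1 min

Plated area = 20.3 × 16.1 = 326.8 cm²
Volume = 326.8 × 13.5×10⁻⁴ cm = 0.4412 cm³
m(Sn) = 0.4412 × 7.31 = 3.225 g
n(Sn) = 3.225 / 118.71 = 0.02717 mol; n(e⁻) = 2 × 0.02717 = 0.05434 mol
Q = 0.05434 × 96485 = 5243 C
t = 5243 / 7.25 = 723.2 s = 12.1 min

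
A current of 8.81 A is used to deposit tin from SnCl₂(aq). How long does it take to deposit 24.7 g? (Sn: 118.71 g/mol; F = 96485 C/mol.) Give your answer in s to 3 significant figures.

4560 s

n(Sn) = 24.7 / 118.71 = 0.2081 mol
Sn²⁺ + 2e⁻ → Sn, so n(e⁻) = 2 × 0.2081 = 0.4162 mol
Q = 0.4162 × 96485 = 40160 C
t = Q / I = 40160 / 8.81 = 4558 s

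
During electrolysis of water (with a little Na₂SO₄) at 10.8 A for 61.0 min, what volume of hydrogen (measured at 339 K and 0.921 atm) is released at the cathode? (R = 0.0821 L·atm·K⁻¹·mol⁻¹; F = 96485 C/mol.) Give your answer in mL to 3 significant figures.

6190 mL

Q = It = 10.8 × 3660 = 39530 C
Moles of electrons = 39530 / 96485 = 0.4097 mol
2H⁺ + 2e⁻ → H₂, so n(H₂) = 0.4097 / 2 = 0.2049 mol
V = nRT/P = 0.2049 × 0.0821 × 339 / 0.921 = 6.192 L
= 6190 mL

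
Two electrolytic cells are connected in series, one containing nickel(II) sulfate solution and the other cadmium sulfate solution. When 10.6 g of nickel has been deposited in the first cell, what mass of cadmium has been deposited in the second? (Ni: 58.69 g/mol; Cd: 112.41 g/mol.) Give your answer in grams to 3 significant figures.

n(Ni) = 10.6 / 58.69 = 0.1806 mol
Ni²⁺ + 2e⁻ → Ni, so n(e⁻) = 2 × 0.1806 = 0.3612 mol
In series, the same 0.3612 mol of electrons flows through the second cell.
Cd²⁺ + 2e⁻ → Cd, so n(Cd) = 0.3612 / 2 = 0.1806 mol
m(Cd) = 0.1806 × 112.41 = 20.3 g

20.3 g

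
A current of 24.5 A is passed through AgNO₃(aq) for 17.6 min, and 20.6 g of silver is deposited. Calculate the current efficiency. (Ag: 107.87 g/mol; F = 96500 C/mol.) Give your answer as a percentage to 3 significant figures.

Q = 24.5 × 1056 = 25870 C
n(e⁻) = 25870 / 96500 = 0.2681 mol
Ag⁺ + e⁻ → Ag, so theoretical n(Ag) = 0.2681 mol → 28.92 g
Efficiency = 20.6 / 28.92 = 0.7123 = 71.2%

71.2%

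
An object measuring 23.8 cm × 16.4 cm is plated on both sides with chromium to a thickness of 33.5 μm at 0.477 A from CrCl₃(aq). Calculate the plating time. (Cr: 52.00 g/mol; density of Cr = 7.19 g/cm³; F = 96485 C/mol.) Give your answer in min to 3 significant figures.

Plated area = 2 × 23.8 × 16.4 = 780.6 cm²
Volume = 780.6 × 33.5×10⁻⁴ cm = 2.615 cm³
m(Cr) = 2.615 × 7.19 = 18.80 g
n(Cr) = 18.80 / 52.00 = 0.3615 mol; n(e⁻) = 3 × 0.3615 = 1.085 mol
Q = 1.085 × 96485 = 1.047×10^5 C
t = 1.047×10^5 / 0.477 = 2.195×10^5 s = 3660 min

3660 min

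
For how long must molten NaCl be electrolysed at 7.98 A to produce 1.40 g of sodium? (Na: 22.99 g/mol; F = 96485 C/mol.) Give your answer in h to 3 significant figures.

0.205 h

n(Na) = 1.40 / 22.99 = 0.06090 mol
Na⁺ + e⁻ → Na, so n(e⁻) = 0.06090 mol
Q = 0.06090 × 96485 = 5876 C
t = Q / I = 5876 / 7.98 = 736.3 s = 0.205 h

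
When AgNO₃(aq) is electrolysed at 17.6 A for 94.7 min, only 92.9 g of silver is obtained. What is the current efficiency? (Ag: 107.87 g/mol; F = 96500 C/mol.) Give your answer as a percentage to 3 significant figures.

83.1%

Q = 17.6 × 5682 = 1.000×10^5 C
n(e⁻) = 1.000×10^5 / 96500 = 1.036 mol
Ag⁺ + e⁻ → Ag, so theoretical n(Ag) = 1.036 mol → 111.8 g
Efficiency = 92.9 / 111.8 = 0.8309 = 83.1%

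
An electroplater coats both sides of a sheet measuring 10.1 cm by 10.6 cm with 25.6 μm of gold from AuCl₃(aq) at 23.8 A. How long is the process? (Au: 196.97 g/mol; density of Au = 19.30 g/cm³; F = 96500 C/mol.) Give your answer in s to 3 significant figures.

Plated area = 2 × 10.1 × 10.6 = 214.1 cm²
Volume = 214.1 × 25.6×10⁻⁴ cm = 0.5481 cm³
m(Au) = 0.5481 × 19.30 = 10.58 g
n(Au) = 10.58 / 196.97 = 0.05371 mol; n(e⁻) = 3 × 0.05371 = 0.1611 mol
Q = 0.1611 × 96500 = 15550 C
t = 15550 / 23.8 = 653.4 s

653 s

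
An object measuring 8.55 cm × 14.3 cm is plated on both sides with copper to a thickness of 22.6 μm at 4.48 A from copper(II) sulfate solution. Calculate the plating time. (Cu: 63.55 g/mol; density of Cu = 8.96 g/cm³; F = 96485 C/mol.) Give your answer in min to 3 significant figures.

Plated area = 2 × 8.55 × 14.3 = 244.5 cm²
Volume = 244.5 × 22.6×10⁻⁴ cm = 0.5526 cm³
m(Cu) = 0.5526 × 8.96 = 4.951 g
n(Cu) = 4.951 / 63.55 = 0.07791 mol; n(e⁻) = 2 × 0.07791 = 0.1558 mol
Q = 0.1558 × 96485 = 15030 C
t = 15030 / 4.48 = 3355 s = 55.9 min

55.9 min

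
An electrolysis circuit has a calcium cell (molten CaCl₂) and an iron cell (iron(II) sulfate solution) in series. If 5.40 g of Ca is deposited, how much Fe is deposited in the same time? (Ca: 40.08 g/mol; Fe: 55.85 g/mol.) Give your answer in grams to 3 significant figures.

7.52 g

n(Ca) = 5.40 / 40.08 = 0.1347 mol
Ca²⁺ + 2e⁻ → Ca, so n(e⁻) = 2 × 0.1347 = 0.2694 mol
Same current for the same time ⇒ same n(e⁻) = 0.2694 mol in both cells.
Fe²⁺ + 2e⁻ → Fe, so n(Fe) = 0.2694 / 2 = 0.1347 mol
m(Fe) = 0.1347 × 55.85 = 7.52 g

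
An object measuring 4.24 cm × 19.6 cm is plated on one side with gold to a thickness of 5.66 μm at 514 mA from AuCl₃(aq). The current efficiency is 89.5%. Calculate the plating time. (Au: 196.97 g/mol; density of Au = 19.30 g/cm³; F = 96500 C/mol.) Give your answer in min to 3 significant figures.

Plated area = 4.24 × 19.6 = 83.10 cm²
Volume = 83.10 × 5.66×10⁻⁴ cm = 0.04703 cm³
m(Au) = 0.04703 × 19.30 = 0.9077 g
n(Au) = 0.9077 / 196.97 = 0.004608 mol; n(e⁻) = 3 × 0.004608 = 0.01382 mol
Q = 0.01382 × 96500 / 0.895 = 1490 C
t = 1490 / 0.514 = 2899 s = 48.3 min

48.3 min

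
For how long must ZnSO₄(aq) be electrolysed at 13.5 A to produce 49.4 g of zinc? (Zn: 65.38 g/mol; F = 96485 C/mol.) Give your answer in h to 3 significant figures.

3.00 h

n(Zn) = 49.4 / 65.38 = 0.7556 mol
Zn²⁺ + 2e⁻ → Zn, so n(e⁻) = 2 × 0.7556 = 1.511 mol
Q = 1.511 × 96485 = 1.458×10^5 C
t = Q / I = 1.458×10^5 / 13.5 = 10800 s = 3.00 h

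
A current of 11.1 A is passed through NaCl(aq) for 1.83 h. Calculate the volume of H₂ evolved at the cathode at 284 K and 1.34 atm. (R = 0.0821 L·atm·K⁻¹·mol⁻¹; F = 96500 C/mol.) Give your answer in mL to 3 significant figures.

6590 mL

Q = It = 11.1 × 6588 = 73130 C
Moles of electrons = 73130 / 96500 = 0.7578 mol
2H⁺ + 2e⁻ → H₂, so n(H₂) = 0.7578 / 2 = 0.3789 mol
V = nRT/P = 0.3789 × 0.0821 × 284 / 1.34 = 6.593 L
= 6590 mL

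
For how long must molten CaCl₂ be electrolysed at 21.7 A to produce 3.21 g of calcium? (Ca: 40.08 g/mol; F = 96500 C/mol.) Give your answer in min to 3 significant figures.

n(Ca) = 3.21 / 40.08 = 0.08009 mol
Ca²⁺ + 2e⁻ → Ca, so n(e⁻) = 2 × 0.08009 = 0.1602 mol
Q = 0.1602 × 96500 = 15460 C
t = Q / I = 15460 / 21.7 = 712.4 s = 11.9 min

11.9 min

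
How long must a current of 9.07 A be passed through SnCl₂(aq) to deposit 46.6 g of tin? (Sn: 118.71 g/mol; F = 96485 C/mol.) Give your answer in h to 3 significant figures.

n(Sn) = 46.6 / 118.71 = 0.3926 mol
Sn²⁺ + 2e⁻ → Sn, so n(e⁻) = 2 × 0.3926 = 0.7852 mol
Q = 0.7852 × 96485 = 75760 C
t = Q / I = 75760 / 9.07 = 8353 s = 2.32 h

2.32 h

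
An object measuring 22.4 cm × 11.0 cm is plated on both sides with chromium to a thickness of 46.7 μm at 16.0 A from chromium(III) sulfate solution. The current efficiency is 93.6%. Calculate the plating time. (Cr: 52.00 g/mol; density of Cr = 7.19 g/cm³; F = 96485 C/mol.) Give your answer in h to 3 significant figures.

Plated area = 2 × 22.4 × 11.0 = 492.8 cm²
Volume = 492.8 × 46.7×10⁻⁴ cm = 2.301 cm³
m(Cr) = 2.301 × 7.19 = 16.54 g
n(Cr) = 16.54 / 52.00 = 0.3181 mol; n(e⁻) = 3 × 0.3181 = 0.9543 mol
Q = 0.9543 × 96485 / 0.936 = 98370 C
t = 98370 / 16.0 = 6148 s = 1.71 h

1.71 h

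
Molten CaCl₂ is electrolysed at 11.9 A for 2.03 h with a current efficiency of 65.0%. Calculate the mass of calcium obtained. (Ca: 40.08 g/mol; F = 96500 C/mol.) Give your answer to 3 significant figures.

Q = 11.9 × 7308 = 86970 C
n(e⁻) = 86970 / 96500 = 0.9012 mol
Ca²⁺ + 2e⁻ → Ca, so theoretical m(Ca) = 0.4506 × 40.08 = 18.06 g
Actual mass = 65.0% × 18.06 = 11.7 g

11.7 g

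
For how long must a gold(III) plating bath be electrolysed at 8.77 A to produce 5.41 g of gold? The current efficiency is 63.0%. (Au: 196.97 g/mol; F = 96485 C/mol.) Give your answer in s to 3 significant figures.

1440 s

n(Au) = 5.41 / 196.97 = 0.02747 mol
Au³⁺ + 3e⁻ → Au, so n(e⁻) = 3 × 0.02747 = 0.08241 mol
Q = 0.08241 × 96485 / 0.630 = 12620 C
t = Q / I = 12620 / 8.77 = 1439 s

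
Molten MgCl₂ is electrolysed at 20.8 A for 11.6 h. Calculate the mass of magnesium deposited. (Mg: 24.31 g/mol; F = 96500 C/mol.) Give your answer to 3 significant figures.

109 g

Q = 20.8 A × 41760 s = 8.686×10^5 C
n(e⁻) = Q/F = 8.686×10^5/96500 = 9.001 mol
Mg²⁺ + 2e⁻ → Mg, so n(Mg) = 9.001 / 2 = 4.501 mol
m = 4.501 × 24.31 = 109 g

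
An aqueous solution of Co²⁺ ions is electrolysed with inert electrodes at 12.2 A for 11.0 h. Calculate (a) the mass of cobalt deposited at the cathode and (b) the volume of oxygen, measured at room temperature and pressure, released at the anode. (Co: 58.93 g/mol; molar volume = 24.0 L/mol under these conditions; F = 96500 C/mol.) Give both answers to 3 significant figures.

Q = 12.2 × 39600 = 4.831×10^5 C; n(e⁻) = 4.831×10^5 / 96500 = 5.006 mol
Cathode: Co²⁺ + 2e⁻ → Co → n(Co) = 5.006/2 = 2.503 mol → 148 g
Anode: 2H₂O → O₂ + 4H⁺ + 4e⁻ → n(O₂) = 5.006/4 = 1.252 mol → 30.0 L

148 g Co; 30.0 L O₂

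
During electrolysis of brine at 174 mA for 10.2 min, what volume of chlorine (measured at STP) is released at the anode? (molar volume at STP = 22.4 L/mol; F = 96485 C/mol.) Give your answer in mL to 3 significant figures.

12.4 mL

Q = It = 0.174 × 612 = 106.5 C
n(e⁻) = Q/F = 106.5/96485 = 0.001104 mol
2Cl⁻ → Cl₂ + 2e⁻, so n(Cl₂) = 0.001104 / 2 = 5.520×10^-4 mol
V = 5.520×10^-4 × 22.4 = 0.01236 L
= 12.4 mL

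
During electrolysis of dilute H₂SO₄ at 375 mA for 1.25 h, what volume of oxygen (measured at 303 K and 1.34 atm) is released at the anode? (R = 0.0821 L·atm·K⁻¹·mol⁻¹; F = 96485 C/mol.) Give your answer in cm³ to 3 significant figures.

81.2 cm³

Charge passed = 0.375 × 4500 = 1688 C
n(e⁻) = 1688 / 96485 = 0.01749 mol
2H₂O → O₂ + 4H⁺ + 4e⁻, so n(O₂) = 0.01749 / 4 = 0.004373 mol
V = nRT/P = 0.004373 × 0.0821 × 303 / 1.34 = 0.08118 L
= 81.2 cm³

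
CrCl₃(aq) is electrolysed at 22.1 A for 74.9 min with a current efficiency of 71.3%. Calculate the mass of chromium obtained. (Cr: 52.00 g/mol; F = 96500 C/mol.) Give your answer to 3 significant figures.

12.7 g

Q = 22.1 × 4494 = 99320 C
n(e⁻) = 99320 / 96500 = 1.029 mol
Cr³⁺ + 3e⁻ → Cr, so theoretical m(Cr) = 0.3430 × 52.00 = 17.84 g
Actual mass = 71.3% × 17.84 = 12.7 g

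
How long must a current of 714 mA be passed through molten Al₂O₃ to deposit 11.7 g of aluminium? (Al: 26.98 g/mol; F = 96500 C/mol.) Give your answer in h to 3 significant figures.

48.8 h

n(Al) = 11.7 / 26.98 = 0.4337 mol
Al³⁺ + 3e⁻ → Al, so n(e⁻) = 3 × 0.4337 = 1.301 mol
Q = 1.301 × 96500 = 1.255×10^5 C
t = Q / I = 1.255×10^5 / 0.714 = 1.758×10^5 s = 48.8 h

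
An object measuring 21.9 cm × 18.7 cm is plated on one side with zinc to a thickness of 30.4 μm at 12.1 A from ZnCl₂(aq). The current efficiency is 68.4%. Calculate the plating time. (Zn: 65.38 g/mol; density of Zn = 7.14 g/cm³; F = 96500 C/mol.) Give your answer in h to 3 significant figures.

Plated area = 21.9 × 18.7 = 409.5 cm²
Volume = 409.5 × 30.4×10⁻⁴ cm = 1.245 cm³
m(Zn) = 1.245 × 7.14 = 8.889 g
n(Zn) = 8.889 / 65.38 = 0.1360 mol; n(e⁻) = 2 × 0.1360 = 0.2720 mol
Q = 0.2720 × 96500 / 0.684 = 38370 C
t = 38370 / 12.1 = 3171 s = 0.881 h

0.881 h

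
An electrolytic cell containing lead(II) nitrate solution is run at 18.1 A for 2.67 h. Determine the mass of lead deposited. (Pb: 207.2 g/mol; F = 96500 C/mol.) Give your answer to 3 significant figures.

187 g

Q = 18.1 A × 9612 s = 1.740×10^5 C
Moles of electrons = 1.740×10^5 / 96500 = 1.803 mol
Pb²⁺ + 2e⁻ → Pb, so n(Pb) = 1.803 / 2 = 0.9015 mol
m = 0.9015 × 207.2 = 187 g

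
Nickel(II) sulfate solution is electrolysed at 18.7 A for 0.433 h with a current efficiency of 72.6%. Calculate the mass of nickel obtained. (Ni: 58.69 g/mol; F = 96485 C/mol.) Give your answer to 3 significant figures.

6.44 g

Q = 18.7 × 1558.8 = 29150 C
n(e⁻) = 29150 / 96485 = 0.3021 mol
Ni²⁺ + 2e⁻ → Ni, so theoretical m(Ni) = 0.1511 × 58.69 = 8.868 g
Actual mass = 72.6% × 8.868 = 6.44 g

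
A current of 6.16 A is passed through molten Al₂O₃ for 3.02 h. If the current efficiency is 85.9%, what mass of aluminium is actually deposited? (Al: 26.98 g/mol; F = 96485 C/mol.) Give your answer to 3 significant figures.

5.36 g

Q = 6.16 × 10872 = 66970 C
n(e⁻) = 66970 / 96485 = 0.6941 mol
Al³⁺ + 3e⁻ → Al, so theoretical m(Al) = 0.2314 × 26.98 = 6.243 g
Actual mass = 85.9% × 6.243 = 5.36 g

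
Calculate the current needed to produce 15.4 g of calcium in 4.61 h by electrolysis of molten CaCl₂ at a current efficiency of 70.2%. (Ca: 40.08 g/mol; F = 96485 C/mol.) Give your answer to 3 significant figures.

n(Ca) = 15.4 / 40.08 = 0.3842 mol
Ca²⁺ + 2e⁻ → Ca, so n(e⁻) = 2 × 0.3842 = 0.7684 mol
Q = 0.7684 × 96485 / 0.702 = 1.056×10^5 C
I = Q / t = 1.056×10^5 / 16596 s = 6.36 A

6.36 A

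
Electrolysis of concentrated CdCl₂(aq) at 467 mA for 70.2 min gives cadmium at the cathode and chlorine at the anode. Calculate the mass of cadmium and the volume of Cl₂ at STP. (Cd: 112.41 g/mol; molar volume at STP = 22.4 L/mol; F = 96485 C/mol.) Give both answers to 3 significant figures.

Q = 0.467 × 4212 = 1967 C; n(e⁻) = 1967 / 96485 = 0.02039 mol
Cathode: Cd²⁺ + 2e⁻ → Cd → n(Cd) = 0.02039/2 = 0.01020 mol → 1.15 g
Anode: 2Cl⁻ → Cl₂ + 2e⁻ → n(Cl₂) = 0.02039/2 = 0.01020 mol → 0.228 L

1.15 g Cd; 0.228 L Cl₂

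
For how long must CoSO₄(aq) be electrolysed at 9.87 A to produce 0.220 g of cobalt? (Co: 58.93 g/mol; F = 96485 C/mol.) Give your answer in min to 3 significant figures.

1.22 min

n(Co) = 0.220 / 58.93 = 0.003733 mol
Co²⁺ + 2e⁻ → Co, so n(e⁻) = 2 × 0.003733 = 0.007466 mol
Q = 0.007466 × 96485 = 720.4 C
t = Q / I = 720.4 / 9.87 = 72.99 s = 1.22 min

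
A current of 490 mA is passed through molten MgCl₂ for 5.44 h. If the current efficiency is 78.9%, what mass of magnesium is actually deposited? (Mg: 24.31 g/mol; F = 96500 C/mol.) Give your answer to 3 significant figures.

0.954 g

Q = 0.490 × 19584 = 9596 C
n(e⁻) = 9596 / 96500 = 0.09944 mol
Mg²⁺ + 2e⁻ → Mg, so theoretical m(Mg) = 0.04972 × 24.31 = 1.209 g
Actual mass = 78.9% × 1.209 = 0.954 g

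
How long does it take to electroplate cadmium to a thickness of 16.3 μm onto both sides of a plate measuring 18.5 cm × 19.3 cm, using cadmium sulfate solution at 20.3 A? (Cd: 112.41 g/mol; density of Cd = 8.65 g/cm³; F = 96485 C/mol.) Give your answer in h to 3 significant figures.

0.237 h

Plated area = 2 × 18.5 × 19.3 = 714.1 cm²
Volume = 714.1 × 16.3×10⁻⁴ cm = 1.164 cm³
m(Cd) = 1.164 × 8.65 = 10.07 g
n(Cd) = 10.07 / 112.41 = 0.08958 mol; n(e⁻) = 2 × 0.08958 = 0.1792 mol
Q = 0.1792 × 96485 = 17290 C
t = 17290 / 20.3 = 851.7 s = 0.237 h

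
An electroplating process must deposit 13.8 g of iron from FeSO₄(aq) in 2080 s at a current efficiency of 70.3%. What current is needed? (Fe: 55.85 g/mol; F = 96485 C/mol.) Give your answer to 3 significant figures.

n(Fe) = 13.8 / 55.85 = 0.2471 mol
Fe²⁺ + 2e⁻ → Fe, so n(e⁻) = 2 × 0.2471 = 0.4942 mol
Q = 0.4942 × 96485 / 0.703 = 67830 C
I = Q / t = 67830 / 2080 s = 32.6 A

32.6 A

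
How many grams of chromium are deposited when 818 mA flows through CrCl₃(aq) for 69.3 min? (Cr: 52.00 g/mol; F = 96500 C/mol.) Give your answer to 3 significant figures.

Q = It = 0.818 × 4158 = 3401 C
n(e⁻) = Q/F = 3401/96500 = 0.03524 mol
Cr³⁺ + 3e⁻ → Cr, so n(Cr) = 0.03524 / 3 = 0.01175 mol
m = 0.01175 × 52.00 = 0.611 g

0.611 g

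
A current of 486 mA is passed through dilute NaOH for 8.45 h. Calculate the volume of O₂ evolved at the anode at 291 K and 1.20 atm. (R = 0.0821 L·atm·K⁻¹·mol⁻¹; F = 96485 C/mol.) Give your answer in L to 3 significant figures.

Q = 0.486 A × 30420 s = 14780 C
n(e⁻) = 14780 / 96485 = 0.1532 mol
2H₂O → O₂ + 4H⁺ + 4e⁻, so n(O₂) = 0.1532 / 4 = 0.03830 mol
V = nRT/P = 0.03830 × 0.0821 × 291 / 1.20 = 0.7625 L

0.763 L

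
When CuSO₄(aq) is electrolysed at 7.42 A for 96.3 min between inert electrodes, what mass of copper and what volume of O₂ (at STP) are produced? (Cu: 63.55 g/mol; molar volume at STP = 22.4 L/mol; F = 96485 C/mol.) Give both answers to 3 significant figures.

14.1 g Cu; 2.49 L O₂

Q = 7.42 × 5778 = 42870 C; n(e⁻) = 42870 / 96485 = 0.4443 mol
Cathode: Cu²⁺ + 2e⁻ → Cu → n(Cu) = 0.4443/2 = 0.2222 mol → 14.1 g
Anode: 2H₂O → O₂ + 4H⁺ + 4e⁻ → n(O₂) = 0.4443/4 = 0.1111 mol → 2.49 L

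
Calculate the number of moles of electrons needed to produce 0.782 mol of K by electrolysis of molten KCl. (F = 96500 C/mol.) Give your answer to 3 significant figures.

K⁺ + e⁻ → K, so n(e⁻) = 1 × 0.782 = 0.7820 mol

0.782 mol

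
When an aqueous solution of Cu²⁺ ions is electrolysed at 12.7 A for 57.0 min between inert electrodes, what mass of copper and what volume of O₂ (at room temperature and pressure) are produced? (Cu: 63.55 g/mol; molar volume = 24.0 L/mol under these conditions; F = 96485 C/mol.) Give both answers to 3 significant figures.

14.3 g Cu; 2.70 L O₂

Q = 12.7 × 3420 = 43430 C; n(e⁻) = 43430 / 96485 = 0.4501 mol
Cathode: Cu²⁺ + 2e⁻ → Cu → n(Cu) = 0.4501/2 = 0.2251 mol → 14.3 g
Anode: 2H₂O → O₂ + 4H⁺ + 4e⁻ → n(O₂) = 0.4501/4 = 0.1125 mol → 2.70 L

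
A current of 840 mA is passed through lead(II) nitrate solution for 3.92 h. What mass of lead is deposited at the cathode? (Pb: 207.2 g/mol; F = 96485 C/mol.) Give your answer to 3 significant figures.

Q = 0.840 A × 14112 s = 11850 C
n(e⁻) = 11850 / 96485 = 0.1228 mol
Pb²⁺ + 2e⁻ → Pb, so n(Pb) = 0.1228 / 2 = 0.06140 mol
m = 0.06140 × 207.2 = 12.7 g

12.7 g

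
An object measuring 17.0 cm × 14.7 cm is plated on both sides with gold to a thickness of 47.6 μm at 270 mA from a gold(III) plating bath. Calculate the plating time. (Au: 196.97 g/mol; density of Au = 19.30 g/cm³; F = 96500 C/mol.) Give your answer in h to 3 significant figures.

Plated area = 2 × 17.0 × 14.7 = 499.8 cm²
Volume = 499.8 × 47.6×10⁻⁴ cm = 2.379 cm³
m(Au) = 2.379 × 19.30 = 45.91 g
n(Au) = 45.91 / 196.97 = 0.2331 mol; n(e⁻) = 3 × 0.2331 = 0.6993 mol
Q = 0.6993 × 96500 = 67480 C
t = 67480 / 0.270 = 2.499×10^5 s = 69.4 h

69.4 h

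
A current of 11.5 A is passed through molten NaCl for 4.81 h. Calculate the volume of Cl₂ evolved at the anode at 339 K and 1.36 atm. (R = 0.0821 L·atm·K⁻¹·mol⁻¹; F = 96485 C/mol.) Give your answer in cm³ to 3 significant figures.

Q = It = 11.5 × 17316 = 1.991×10^5 C
n(e⁻) = 1.991×10^5 / 96485 = 2.064 mol
2Cl⁻ → Cl₂ + 2e⁻, so n(Cl₂) = 2.064 / 2 = 1.032 mol
V = nRT/P = 1.032 × 0.0821 × 339 / 1.36 = 21.12 L
= 21100 cm³

21100 cm³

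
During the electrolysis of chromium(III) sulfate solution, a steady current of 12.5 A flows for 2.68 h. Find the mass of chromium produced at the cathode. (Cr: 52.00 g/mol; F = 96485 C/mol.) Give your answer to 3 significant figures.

Q = 12.5 A × 9648 s = 1.206×10^5 C
Moles of electrons = 1.206×10^5 / 96485 = 1.250 mol
Cr³⁺ + 3e⁻ → Cr, so n(Cr) = 1.250 / 3 = 0.4167 mol
m = 0.4167 × 52.00 = 21.7 g

21.7 g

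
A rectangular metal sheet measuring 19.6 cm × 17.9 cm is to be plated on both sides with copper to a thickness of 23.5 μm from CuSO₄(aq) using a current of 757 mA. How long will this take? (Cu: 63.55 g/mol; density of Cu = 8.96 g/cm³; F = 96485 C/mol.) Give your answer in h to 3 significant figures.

Plated area = 2 × 19.6 × 17.9 = 701.7 cm²
Volume = 701.7 × 23.5×10⁻⁴ cm = 1.649 cm³
m(Cu) = 1.649 × 8.96 = 14.78 g
n(Cu) = 14.78 / 63.55 = 0.2326 mol; n(e⁻) = 2 × 0.2326 = 0.4652 mol
Q = 0.4652 × 96485 = 44880 C
t = 44880 / 0.757 = 59290 s = 16.5 h

16.5 h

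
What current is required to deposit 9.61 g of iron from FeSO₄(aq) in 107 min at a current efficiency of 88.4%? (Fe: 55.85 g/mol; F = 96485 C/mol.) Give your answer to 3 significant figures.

n(Fe) = 9.61 / 55.85 = 0.1721 mol
Fe²⁺ + 2e⁻ → Fe, so n(e⁻) = 2 × 0.1721 = 0.3442 mol
Q = 0.3442 × 96485 / 0.884 = 37570 C
I = Q / t = 37570 / 6420 s = 5.85 A

5.85 A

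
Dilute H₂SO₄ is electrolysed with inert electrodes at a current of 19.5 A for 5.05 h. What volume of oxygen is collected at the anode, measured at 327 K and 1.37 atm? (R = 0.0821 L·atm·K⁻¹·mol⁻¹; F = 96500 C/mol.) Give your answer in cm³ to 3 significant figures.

18000 cm³

Q = 19.5 A × 18180 s = 3.545×10^5 C
n(e⁻) = Q/F = 3.545×10^5/96500 = 3.674 mol
2H₂O → O₂ + 4H⁺ + 4e⁻, so n(O₂) = 3.674 / 4 = 0.9185 mol
V = nRT/P = 0.9185 × 0.0821 × 327 / 1.37 = 18.00 L
= 18000 cm³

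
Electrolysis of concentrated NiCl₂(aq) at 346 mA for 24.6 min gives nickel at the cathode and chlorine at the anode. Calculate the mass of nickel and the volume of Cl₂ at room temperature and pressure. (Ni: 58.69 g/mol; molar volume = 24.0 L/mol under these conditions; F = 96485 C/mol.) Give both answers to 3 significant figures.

0.155 g Ni; 0.0635 L Cl₂

Q = 0.346 × 1476 = 510.7 C; n(e⁻) = 510.7 / 96485 = 0.005293 mol
Cathode: Ni²⁺ + 2e⁻ → Ni → n(Ni) = 0.005293/2 = 0.002647 mol → 0.155 g
Anode: 2Cl⁻ → Cl₂ + 2e⁻ → n(Cl₂) = 0.005293/2 = 0.002647 mol → 0.0635 L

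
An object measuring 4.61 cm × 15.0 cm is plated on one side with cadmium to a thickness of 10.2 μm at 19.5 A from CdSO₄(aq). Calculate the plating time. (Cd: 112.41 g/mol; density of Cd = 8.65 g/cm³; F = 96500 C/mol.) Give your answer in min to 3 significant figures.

0.895 min

Plated area = 4.61 × 15.0 = 69.15 cm²
Volume = 69.15 × 10.2×10⁻⁴ cm = 0.07053 cm³
m(Cd) = 0.07053 × 8.65 = 0.6101 g
n(Cd) = 0.6101 / 112.41 = 0.005427 mol; n(e⁻) = 2 × 0.005427 = 0.01085 mol
Q = 0.01085 × 96500 = 1047 C
t = 1047 / 19.5 = 53.69 s = 0.895 min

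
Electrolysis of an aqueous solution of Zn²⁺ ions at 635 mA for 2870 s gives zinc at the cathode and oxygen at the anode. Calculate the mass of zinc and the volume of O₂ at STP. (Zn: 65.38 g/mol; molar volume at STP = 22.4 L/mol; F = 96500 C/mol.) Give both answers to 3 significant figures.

Q = 0.635 × 2870 = 1822 C; n(e⁻) = 1822 / 96500 = 0.01888 mol
Cathode: Zn²⁺ + 2e⁻ → Zn → n(Zn) = 0.01888/2 = 0.009440 mol → 0.617 g
Anode: 2H₂O → O₂ + 4H⁺ + 4e⁻ → n(O₂) = 0.01888/4 = 0.004720 mol → 0.106 L

0.617 g Zn; 0.106 L O₂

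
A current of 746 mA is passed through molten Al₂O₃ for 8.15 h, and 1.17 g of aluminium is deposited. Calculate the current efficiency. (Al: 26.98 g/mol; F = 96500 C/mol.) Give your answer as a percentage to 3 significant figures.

Q = 0.746 × 29340 = 21890 C
n(e⁻) = 21890 / 96500 = 0.2268 mol
Al³⁺ + 3e⁻ → Al, so theoretical n(Al) = 0.07560 mol → 2.040 g
Efficiency = 1.17 / 2.040 = 0.5735 = 57.4%

57.4%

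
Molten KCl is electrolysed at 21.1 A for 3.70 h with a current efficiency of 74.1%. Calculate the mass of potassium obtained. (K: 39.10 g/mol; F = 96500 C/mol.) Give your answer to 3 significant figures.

Q = 21.1 × 13320 = 2.811×10^5 C
n(e⁻) = 2.811×10^5 / 96500 = 2.913 mol
K⁺ + e⁻ → K, so theoretical m(K) = 2.913 × 39.10 = 113.9 g
Actual mass = 74.1% × 113.9 = 84.4 g

84.4 g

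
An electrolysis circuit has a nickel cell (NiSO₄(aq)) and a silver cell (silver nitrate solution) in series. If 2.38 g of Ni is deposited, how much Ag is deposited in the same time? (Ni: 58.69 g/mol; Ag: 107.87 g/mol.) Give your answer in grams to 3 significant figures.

8.75 g

n(Ni) = 2.38 / 58.69 = 0.04055 mol
Ni²⁺ + 2e⁻ → Ni, so n(e⁻) = 2 × 0.04055 = 0.08110 mol
Since the cells are in series, n(e⁻) in the Ag cell is also 0.08110 mol.
Ag⁺ + e⁻ → Ag, so n(Ag) = 0.08110 mol
m(Ag) = 0.08110 × 107.87 = 8.75 g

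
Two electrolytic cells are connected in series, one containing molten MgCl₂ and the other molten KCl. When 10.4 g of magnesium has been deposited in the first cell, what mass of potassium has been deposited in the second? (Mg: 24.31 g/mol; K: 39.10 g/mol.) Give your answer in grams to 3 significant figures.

n(Mg) = 10.4 / 24.31 = 0.4278 mol
Mg²⁺ + 2e⁻ → Mg, so n(e⁻) = 2 × 0.4278 = 0.8556 mol
The cells are in series, so the same charge (and hence the same n(e⁻) = 0.8556 mol) passes through both.
K⁺ + e⁻ → K, so n(K) = 0.8556 mol
m(K) = 0.8556 × 39.10 = 33.5 g

33.5 g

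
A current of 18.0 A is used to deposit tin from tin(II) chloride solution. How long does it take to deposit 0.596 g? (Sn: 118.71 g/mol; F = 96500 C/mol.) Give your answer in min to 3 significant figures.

n(Sn) = 0.596 / 118.71 = 0.005021 mol
Sn²⁺ + 2e⁻ → Sn, so n(e⁻) = 2 × 0.005021 = 0.01004 mol
Q = 0.01004 × 96500 = 968.9 C
t = Q / I = 968.9 / 18.0 = 53.83 s = 0.897 min

0.897 min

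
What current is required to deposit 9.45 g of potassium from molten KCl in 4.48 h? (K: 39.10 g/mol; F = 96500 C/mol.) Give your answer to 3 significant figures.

n(K) = 9.45 / 39.10 = 0.2417 mol
K⁺ + e⁻ → K, so n(e⁻) = 0.2417 mol
Q = 0.2417 × 96500 = 23320 C
I = Q / t = 23320 / 16128 s = 1.45 A

1.45 A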